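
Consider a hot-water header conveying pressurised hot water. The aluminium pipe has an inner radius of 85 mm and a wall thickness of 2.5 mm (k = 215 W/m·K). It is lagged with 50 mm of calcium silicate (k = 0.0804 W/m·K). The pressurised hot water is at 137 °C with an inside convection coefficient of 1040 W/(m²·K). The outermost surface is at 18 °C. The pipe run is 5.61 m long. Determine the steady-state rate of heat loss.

Cylindrical conduction, so R = ln(r₂/r₁)/(2πkL) per layer, in series:
R_inner film = 1/(h_i·2πr₁L) = 1/(1040×2π×0.085×5.61) = 3.209×10^-4 K/W
R_aluminium pipe wall = ln(87.5/85)/(2π×215×5.61) = 3.825×10^-6 K/W
R_calcium silicate = ln(137.5/87.5)/(2π×0.0804×5.61) = 0.1595 K/W
R_total = 0.1598 K/W
Q = ΔT/R_total = 119/0.1598

Q ≈ 745 W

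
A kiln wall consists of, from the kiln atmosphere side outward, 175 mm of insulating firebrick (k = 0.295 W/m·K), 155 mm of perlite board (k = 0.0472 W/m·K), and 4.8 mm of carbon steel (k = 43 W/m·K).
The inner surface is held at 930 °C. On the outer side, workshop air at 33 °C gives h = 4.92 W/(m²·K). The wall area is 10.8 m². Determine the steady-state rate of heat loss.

Q ≈ 2370 W

Thermal resistances in series:
R_insulating firebrick = L/(kA) = 0.175/(0.295×10.8) = 0.05493 K/W
R_perlite board = L/(kA) = 0.155/(0.0472×10.8) = 0.3041 K/W
R_carbon steel = L/(kA) = 0.0048/(43×10.8) = 1.034×10^-5 K/W
R_outer film = 1/(h_o·A) = 1/(4.92×10.8) = 0.01882 K/W
R_total = 0.3778 K/W
Q = ΔT / R_total = 897 / 0.3778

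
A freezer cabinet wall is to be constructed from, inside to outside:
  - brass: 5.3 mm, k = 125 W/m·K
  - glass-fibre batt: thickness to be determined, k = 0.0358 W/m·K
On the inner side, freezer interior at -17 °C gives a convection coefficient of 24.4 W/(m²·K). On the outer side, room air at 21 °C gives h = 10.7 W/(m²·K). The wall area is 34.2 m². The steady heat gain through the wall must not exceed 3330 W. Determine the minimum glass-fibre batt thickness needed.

L ≈ 9.16 mm

Model the wall as resistances in series:
R_inner film = 1/(h_i·A) = 1/(24.4×34.2) = 0.001198 K/W
R_brass = L/(kA) = 0.0053/(125×34.2) = 1.24×10^-6 K/W
R_outer film = 1/(h_o·A) = 1/(10.7×34.2) = 0.002733 K/W
Sum of the known resistances R_other = 0.003932 K/W
Required total resistance R_tot = ΔT/Q_allow = 38/3330 = 0.01141 K/W
R_glass-fibre batt = R_tot − R_other = 0.007479 K/W
L = R·k·A = 0.007479×0.0358×34.2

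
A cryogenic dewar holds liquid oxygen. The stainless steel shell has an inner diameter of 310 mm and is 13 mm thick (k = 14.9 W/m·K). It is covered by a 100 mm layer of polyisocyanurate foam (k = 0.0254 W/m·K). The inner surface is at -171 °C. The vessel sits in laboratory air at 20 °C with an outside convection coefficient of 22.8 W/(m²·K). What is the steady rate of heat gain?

Each spherical layer contributes R = (1/r_i − 1/r_o)/(4πk):
R_stainless steel shell = (1/0.155 − 1/0.168)/(4π×14.9) = 0.002666 K/W
R_polyisocyanurate foam = (1/0.168 − 1/0.268)/(4π×0.0254) = 6.958 K/W
R_outer film = 1/(h·4πr_o²) = 1/(22.8×4π×0.268²) = 0.04859 K/W
R_total = 7.01 K/W
Q = ΔT/R_total = 191/7.01

Q ≈ 27.2 W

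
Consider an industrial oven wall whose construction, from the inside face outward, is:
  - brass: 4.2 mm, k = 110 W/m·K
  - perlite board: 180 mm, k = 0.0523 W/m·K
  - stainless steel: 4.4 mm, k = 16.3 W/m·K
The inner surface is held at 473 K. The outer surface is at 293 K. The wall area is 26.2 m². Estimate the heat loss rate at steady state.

Q ≈ 1370 W

Model the wall as resistances in series:
R_brass = L/(kA) = 0.0042/(110×26.2) = 1.457×10^-6 K/W
R_perlite board = L/(kA) = 0.18/(0.0523×26.2) = 0.1314 K/W
R_stainless steel = L/(kA) = 0.0044/(16.3×26.2) = 1.03×10^-5 K/W
R_total = 0.1314 K/W
Q = ΔT / R_total = 180 / 0.1314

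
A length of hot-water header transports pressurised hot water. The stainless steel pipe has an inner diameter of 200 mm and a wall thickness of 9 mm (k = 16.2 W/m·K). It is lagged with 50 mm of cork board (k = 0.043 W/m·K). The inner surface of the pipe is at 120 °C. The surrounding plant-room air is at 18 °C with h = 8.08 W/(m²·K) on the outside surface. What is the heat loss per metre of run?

Cylindrical conduction, so R = ln(r₂/r₁)/(2πkL) per layer, in series:
R_stainless steel pipe wall = ln(109/100)/(2π×16.2×1) = 8.466×10^-4 K/W
R_cork board = ln(159/109)/(2π×0.043×1) = 1.397 K/W
R_outer film = 1/(h_o·2πr_oL) = 1/(8.08×2π×0.159×1) = 0.1239 K/W
R_total = 1.522 K/W
Q = ΔT/R_total = 102/1.522

q′ ≈ 67 W/m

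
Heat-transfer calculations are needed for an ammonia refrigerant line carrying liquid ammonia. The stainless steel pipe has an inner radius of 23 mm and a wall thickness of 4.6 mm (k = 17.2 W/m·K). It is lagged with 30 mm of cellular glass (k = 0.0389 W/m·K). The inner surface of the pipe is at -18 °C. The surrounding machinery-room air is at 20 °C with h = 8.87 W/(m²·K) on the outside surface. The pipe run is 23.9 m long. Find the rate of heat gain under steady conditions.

Q ≈ 273 W

Cylindrical conduction, so R = ln(r₂/r₁)/(2πkL) per layer, in series:
R_stainless steel pipe wall = ln(27.6/23)/(2π×17.2×23.9) = 7.059×10^-5 K/W
R_cellular glass = ln(57.6/27.6)/(2π×0.0389×23.9) = 0.1259 K/W
R_outer film = 1/(h_o·2πr_oL) = 1/(8.87×2π×0.0576×23.9) = 0.01303 K/W
R_total = 0.139 K/W
Q = ΔT/R_total = 38/0.139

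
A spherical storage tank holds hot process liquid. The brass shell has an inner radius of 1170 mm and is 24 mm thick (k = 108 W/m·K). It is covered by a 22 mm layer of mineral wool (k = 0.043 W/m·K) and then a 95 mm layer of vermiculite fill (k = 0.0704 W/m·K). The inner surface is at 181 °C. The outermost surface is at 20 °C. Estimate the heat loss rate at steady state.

Q ≈ 1690 W

Spherical conduction: R = (1/r_in − 1/r_out)/(4πk) per layer; series-sum.
R_brass shell = (1/1.17 − 1/1.194)/(4π×108) = 1.266×10^-5 K/W
R_mineral wool = (1/1.194 − 1/1.216)/(4π×0.043) = 0.02804 K/W
R_vermiculite fill = (1/1.216 − 1/1.311)/(4π×0.0704) = 0.06736 K/W
R_total = 0.09541 K/W
Q = ΔT/R_total = 161/0.09541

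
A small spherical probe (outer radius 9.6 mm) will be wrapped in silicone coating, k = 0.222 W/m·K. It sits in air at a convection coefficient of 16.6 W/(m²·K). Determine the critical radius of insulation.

For a sphere r_cr = 2k/h = 2×0.222/16.6
r_cr = 26.7 mm; since the bare radius (9.6 mm) is below r_cr, adding a thin layer of insulation will *increase* heat loss.

r_cr ≈ 26.7 mm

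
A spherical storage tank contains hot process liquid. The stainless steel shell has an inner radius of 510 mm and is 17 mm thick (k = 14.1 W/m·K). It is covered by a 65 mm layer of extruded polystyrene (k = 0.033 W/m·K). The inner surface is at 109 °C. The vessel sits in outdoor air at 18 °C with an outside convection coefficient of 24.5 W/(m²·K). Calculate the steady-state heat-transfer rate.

Q ≈ 178 W

Each spherical layer contributes R = (1/r_i − 1/r_o)/(4πk):
R_stainless steel shell = (1/0.51 − 1/0.527)/(4π×14.1) = 3.57×10^-4 K/W
R_extruded polystyrene = (1/0.527 − 1/0.592)/(4π×0.033) = 0.5024 K/W
R_outer film = 1/(h·4πr_o²) = 1/(24.5×4π×0.592²) = 0.009268 K/W
R_total = 0.512 K/W
Q = ΔT/R_total = 91/0.512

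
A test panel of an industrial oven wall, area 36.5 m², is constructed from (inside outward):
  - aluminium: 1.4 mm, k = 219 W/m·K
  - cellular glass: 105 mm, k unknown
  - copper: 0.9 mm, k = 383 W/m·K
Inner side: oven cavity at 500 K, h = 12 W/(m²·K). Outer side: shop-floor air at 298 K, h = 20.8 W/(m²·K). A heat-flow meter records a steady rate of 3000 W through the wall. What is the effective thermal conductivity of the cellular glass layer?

Series thermal resistances:
R_inner film = 1/(h_i·A) = 1/(12×36.5) = 0.002283 K/W
R_aluminium = L/(kA) = 0.0014/(219×36.5) = 1.751×10^-7 K/W
R_copper = L/(kA) = 0.0009/(383×36.5) = 6.438×10^-8 K/W
R_outer film = 1/(h_o·A) = 1/(20.8×36.5) = 0.001317 K/W
Sum of known resistances R_other = 0.003601 K/W
Total R = ΔT/Q = 202/3000 = 0.06733 K/W
R_cellular glass = R_total − R_other = 0.06373 K/W
k = L/(R·A) = 0.105/(0.06373×36.5)

k ≈ 0.0451 W/(m·K)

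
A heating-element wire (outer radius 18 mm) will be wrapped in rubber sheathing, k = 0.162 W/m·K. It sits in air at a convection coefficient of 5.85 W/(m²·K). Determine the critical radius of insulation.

For a cylinder r_cr = k/h = 0.162/5.85
r_cr = 27.7 mm; since the bare radius (18 mm) is below r_cr, adding a thin layer of insulation will *increase* heat loss.

r_cr ≈ 27.7 mm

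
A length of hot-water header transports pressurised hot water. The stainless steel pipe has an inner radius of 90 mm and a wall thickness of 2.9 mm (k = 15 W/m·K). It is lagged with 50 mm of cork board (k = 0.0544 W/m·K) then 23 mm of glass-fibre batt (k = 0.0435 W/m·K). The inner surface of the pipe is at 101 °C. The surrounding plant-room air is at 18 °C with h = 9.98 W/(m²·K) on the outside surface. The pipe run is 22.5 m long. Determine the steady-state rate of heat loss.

Treating each annulus and film as a series resistance:
R_stainless steel pipe wall = ln(92.9/90)/(2π×15×22.5) = 1.496×10^-5 K/W
R_cork board = ln(142.9/92.9)/(2π×0.0544×22.5) = 0.05599 K/W
R_glass-fibre batt = ln(165.9/142.9)/(2π×0.0435×22.5) = 0.02427 K/W
R_outer film = 1/(h_o·2πr_oL) = 1/(9.98×2π×0.1659×22.5) = 0.004272 K/W
R_total = 0.08455 K/W
Q = ΔT/R_total = 83/0.08455

Q ≈ 982 W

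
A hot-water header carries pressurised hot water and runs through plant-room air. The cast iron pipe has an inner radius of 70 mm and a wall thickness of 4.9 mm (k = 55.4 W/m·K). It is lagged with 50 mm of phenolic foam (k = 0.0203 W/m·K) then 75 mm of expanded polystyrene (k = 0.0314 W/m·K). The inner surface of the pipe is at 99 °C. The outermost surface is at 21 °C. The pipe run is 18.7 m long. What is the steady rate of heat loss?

Q ≈ 228 W

Per-layer cylindrical resistances, series-summed:
R_cast iron pipe wall = ln(74.9/70)/(2π×55.4×18.7) = 1.039×10^-5 K/W
R_phenolic foam = ln(124.9/74.9)/(2π×0.0203×18.7) = 0.2144 K/W
R_expanded polystyrene = ln(199.9/124.9)/(2π×0.0314×18.7) = 0.1275 K/W
R_total = 0.3419 K/W
Q = ΔT/R_total = 78/0.3419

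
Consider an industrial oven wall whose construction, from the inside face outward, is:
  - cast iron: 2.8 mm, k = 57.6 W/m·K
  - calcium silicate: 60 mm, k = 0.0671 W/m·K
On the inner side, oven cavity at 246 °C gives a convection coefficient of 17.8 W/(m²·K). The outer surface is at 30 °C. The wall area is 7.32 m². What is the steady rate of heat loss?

Thermal resistances in series:
R_inner film = 1/(h_i·A) = 1/(17.8×7.32) = 0.007675 K/W
R_cast iron = L/(kA) = 0.0028/(57.6×7.32) = 6.641×10^-6 K/W
R_calcium silicate = L/(kA) = 0.06/(0.0671×7.32) = 0.1222 K/W
R_total = 0.1298 K/W
Q = ΔT / R_total = 216 / 0.1298

Q ≈ 1660 W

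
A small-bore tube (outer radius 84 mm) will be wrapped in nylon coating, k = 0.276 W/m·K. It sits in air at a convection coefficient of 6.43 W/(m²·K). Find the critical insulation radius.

r_cr ≈ 42.9 mm

For a cylinder r_cr = k/h = 0.276/6.43
r_cr = 42.9 mm; since the bare radius (84 mm) is above r_cr, any added insulation will reduce heat loss.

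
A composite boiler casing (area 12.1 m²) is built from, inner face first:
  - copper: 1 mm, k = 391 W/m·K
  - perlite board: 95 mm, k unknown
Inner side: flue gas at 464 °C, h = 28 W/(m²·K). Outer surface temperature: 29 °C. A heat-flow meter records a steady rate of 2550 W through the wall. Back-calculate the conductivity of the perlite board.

k ≈ 0.0468 W/(m·K)

Thermal resistances in series:
R_inner film = 1/(h_i·A) = 1/(28×12.1) = 0.002952 K/W
R_copper = L/(kA) = 0.001/(391×12.1) = 2.114×10^-7 K/W
Sum of known resistances R_other = 0.002952 K/W
Total R = ΔT/Q = 435/2550 = 0.1706 K/W
R_perlite board = R_total − R_other = 0.1676 K/W
k = L/(R·A) = 0.095/(0.1676×12.1)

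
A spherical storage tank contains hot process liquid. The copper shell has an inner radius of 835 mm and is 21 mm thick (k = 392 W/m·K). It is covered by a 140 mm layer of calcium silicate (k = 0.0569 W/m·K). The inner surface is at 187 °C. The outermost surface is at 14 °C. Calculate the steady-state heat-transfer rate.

For a spherical shell R = (1/r₁ − 1/r₂)/(4πk); film R = 1/(h·4πr²). In series:
R_copper shell = (1/0.835 − 1/0.856)/(4π×392) = 5.964×10^-6 K/W
R_calcium silicate = (1/0.856 − 1/0.996)/(4π×0.0569) = 0.2297 K/W
R_total = 0.2297 K/W
Q = ΔT/R_total = 173/0.2297

Q ≈ 753 W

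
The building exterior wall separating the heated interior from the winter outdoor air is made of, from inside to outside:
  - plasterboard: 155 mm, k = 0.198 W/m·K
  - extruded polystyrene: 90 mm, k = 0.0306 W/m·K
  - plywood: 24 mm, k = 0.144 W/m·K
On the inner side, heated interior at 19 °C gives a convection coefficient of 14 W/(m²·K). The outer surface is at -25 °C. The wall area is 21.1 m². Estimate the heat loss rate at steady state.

Q ≈ 234 W

Thermal resistances in series:
R_inner film = 1/(h_i·A) = 1/(14×21.1) = 0.003385 K/W
R_plasterboard = L/(kA) = 0.155/(0.198×21.1) = 0.0371 K/W
R_extruded polystyrene = L/(kA) = 0.09/(0.0306×21.1) = 0.1394 K/W
R_plywood = L/(kA) = 0.024/(0.144×21.1) = 0.007899 K/W
R_total = 0.1878 K/W
Q = ΔT / R_total = 44 / 0.1878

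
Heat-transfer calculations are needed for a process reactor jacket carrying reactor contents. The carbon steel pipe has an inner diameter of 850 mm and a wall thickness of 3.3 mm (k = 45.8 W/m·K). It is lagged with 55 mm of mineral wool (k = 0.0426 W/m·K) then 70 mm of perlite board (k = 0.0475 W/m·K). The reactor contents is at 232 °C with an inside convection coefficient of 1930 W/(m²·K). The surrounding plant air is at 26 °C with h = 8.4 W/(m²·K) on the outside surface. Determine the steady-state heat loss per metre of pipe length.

q′ ≈ 219 W/m

Cylindrical conduction, so R = ln(r₂/r₁)/(2πkL) per layer, in series:
R_inner film = 1/(h_i·2πr₁L) = 1/(1930×2π×0.425×1) = 1.94×10^-4 K/W
R_carbon steel pipe wall = ln(428.3/425)/(2π×45.8×1) = 2.688×10^-5 K/W
R_mineral wool = ln(483.3/428.3)/(2π×0.0426×1) = 0.4514 K/W
R_perlite board = ln(553.3/483.3)/(2π×0.0475×1) = 0.4532 K/W
R_outer film = 1/(h_o·2πr_oL) = 1/(8.4×2π×0.5533×1) = 0.03424 K/W
R_total = 0.939 K/W
Q = ΔT/R_total = 206/0.939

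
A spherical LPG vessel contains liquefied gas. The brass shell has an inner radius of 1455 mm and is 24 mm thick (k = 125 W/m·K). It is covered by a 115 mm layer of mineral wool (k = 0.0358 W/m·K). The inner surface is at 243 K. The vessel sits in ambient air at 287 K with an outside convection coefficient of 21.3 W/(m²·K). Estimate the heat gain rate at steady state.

Q ≈ 400 W

Radial (spherical) resistances in series:
R_brass shell = (1/1.455 − 1/1.479)/(4π×125) = 7.1×10^-6 K/W
R_mineral wool = (1/1.479 − 1/1.594)/(4π×0.0358) = 0.1084 K/W
R_outer film = 1/(h·4πr_o²) = 1/(21.3×4π×1.594²) = 0.00147 K/W
R_total = 0.1099 K/W
Q = ΔT/R_total = 44/0.1099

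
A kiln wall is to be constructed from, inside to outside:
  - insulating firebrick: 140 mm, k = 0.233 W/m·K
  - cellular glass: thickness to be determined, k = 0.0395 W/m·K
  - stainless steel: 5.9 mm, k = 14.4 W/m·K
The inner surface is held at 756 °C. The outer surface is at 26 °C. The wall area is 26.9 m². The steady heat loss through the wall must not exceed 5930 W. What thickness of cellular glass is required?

Treating each layer as a thermal resistance in series:
R_insulating firebrick = L/(kA) = 0.14/(0.233×26.9) = 0.02234 K/W
R_stainless steel = L/(kA) = 0.0059/(14.4×26.9) = 1.523×10^-5 K/W
Sum of the known resistances R_other = 0.02235 K/W
Required total resistance R_tot = ΔT/Q_allow = 730/5930 = 0.1231 K/W
R_cellular glass = R_tot − R_other = 0.1008 K/W
L = R·k·A = 0.1008×0.0395×26.9

L ≈ 107 mm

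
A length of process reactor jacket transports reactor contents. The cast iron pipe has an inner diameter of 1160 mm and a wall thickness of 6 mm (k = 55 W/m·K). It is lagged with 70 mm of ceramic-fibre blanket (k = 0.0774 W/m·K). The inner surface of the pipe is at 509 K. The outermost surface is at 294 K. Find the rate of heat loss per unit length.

Per-layer cylindrical resistances, series-summed:
R_cast iron pipe wall = ln(586/580)/(2π×55×1) = 2.978×10^-5 K/W
R_ceramic-fibre blanket = ln(656/586)/(2π×0.0774×1) = 0.232 K/W
R_total = 0.2321 K/W
Q = ΔT/R_total = 215/0.2321

q′ ≈ 926 W/m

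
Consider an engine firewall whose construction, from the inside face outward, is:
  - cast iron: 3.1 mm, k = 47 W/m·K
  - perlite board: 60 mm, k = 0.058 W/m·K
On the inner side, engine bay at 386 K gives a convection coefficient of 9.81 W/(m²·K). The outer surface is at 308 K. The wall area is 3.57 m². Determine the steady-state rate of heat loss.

Model the wall as resistances in series:
R_inner film = 1/(h_i·A) = 1/(9.81×3.57) = 0.02855 K/W
R_cast iron = L/(kA) = 0.0031/(47×3.57) = 1.848×10^-5 K/W
R_perlite board = L/(kA) = 0.06/(0.058×3.57) = 0.2898 K/W
R_total = 0.3183 K/W
Q = ΔT / R_total = 78 / 0.3183

Q ≈ 245 W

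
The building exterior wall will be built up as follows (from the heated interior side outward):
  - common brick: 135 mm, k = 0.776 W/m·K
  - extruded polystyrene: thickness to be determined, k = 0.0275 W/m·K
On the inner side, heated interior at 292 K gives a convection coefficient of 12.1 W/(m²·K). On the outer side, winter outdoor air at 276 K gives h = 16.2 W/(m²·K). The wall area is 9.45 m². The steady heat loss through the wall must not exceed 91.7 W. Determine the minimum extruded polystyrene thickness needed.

L ≈ 36.6 mm

Thermal resistances in series:
R_inner film = 1/(h_i·A) = 1/(12.1×9.45) = 0.008745 K/W
R_common brick = L/(kA) = 0.135/(0.776×9.45) = 0.01841 K/W
R_outer film = 1/(h_o·A) = 1/(16.2×9.45) = 0.006532 K/W
Sum of the known resistances R_other = 0.03369 K/W
Required total resistance R_tot = ΔT/Q_allow = 16/91.7 = 0.1745 K/W
R_extruded polystyrene = R_tot − R_other = 0.1408 K/W
L = R·k·A = 0.1408×0.0275×9.45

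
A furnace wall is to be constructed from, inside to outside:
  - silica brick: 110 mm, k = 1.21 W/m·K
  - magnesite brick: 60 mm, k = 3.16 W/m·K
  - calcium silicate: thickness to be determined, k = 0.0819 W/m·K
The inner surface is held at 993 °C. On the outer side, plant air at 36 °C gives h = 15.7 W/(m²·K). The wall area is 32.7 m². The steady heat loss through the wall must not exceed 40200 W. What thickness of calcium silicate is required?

Thermal resistances in series:
R_silica brick = L/(kA) = 0.11/(1.21×32.7) = 0.00278 K/W
R_magnesite brick = L/(kA) = 0.06/(3.16×32.7) = 5.807×10^-4 K/W
R_outer film = 1/(h_o·A) = 1/(15.7×32.7) = 0.001948 K/W
Sum of the known resistances R_other = 0.005309 K/W
Required total resistance R_tot = ΔT/Q_allow = 957/40200 = 0.02381 K/W
R_calcium silicate = R_tot − R_other = 0.0185 K/W
L = R·k·A = 0.0185×0.0819×32.7

L ≈ 49.5 mm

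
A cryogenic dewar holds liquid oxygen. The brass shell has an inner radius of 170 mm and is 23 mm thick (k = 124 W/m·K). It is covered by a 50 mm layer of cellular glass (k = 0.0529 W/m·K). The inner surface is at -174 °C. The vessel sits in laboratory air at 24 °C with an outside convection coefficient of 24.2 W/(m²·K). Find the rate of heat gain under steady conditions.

Spherical conduction: R = (1/r_in − 1/r_out)/(4πk) per layer; series-sum.
R_brass shell = (1/0.17 − 1/0.193)/(4π×124) = 4.499×10^-4 K/W
R_cellular glass = (1/0.193 − 1/0.243)/(4π×0.0529) = 1.604 K/W
R_outer film = 1/(h·4πr_o²) = 1/(24.2×4π×0.243²) = 0.05569 K/W
R_total = 1.66 K/W
Q = ΔT/R_total = 198/1.66

Q ≈ 119 W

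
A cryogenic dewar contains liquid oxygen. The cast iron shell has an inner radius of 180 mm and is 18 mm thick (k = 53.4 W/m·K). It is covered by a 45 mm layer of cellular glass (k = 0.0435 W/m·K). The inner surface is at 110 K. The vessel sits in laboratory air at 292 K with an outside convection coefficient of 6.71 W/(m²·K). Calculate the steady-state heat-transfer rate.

For a spherical shell R = (1/r₁ − 1/r₂)/(4πk); film R = 1/(h·4πr²). In series:
R_cast iron shell = (1/0.18 − 1/0.198)/(4π×53.4) = 7.526×10^-4 K/W
R_cellular glass = (1/0.198 − 1/0.243)/(4π×0.0435) = 1.711 K/W
R_outer film = 1/(h·4πr_o²) = 1/(6.71×4π×0.243²) = 0.2008 K/W
R_total = 1.913 K/W
Q = ΔT/R_total = 182/1.913

Q ≈ 95.2 W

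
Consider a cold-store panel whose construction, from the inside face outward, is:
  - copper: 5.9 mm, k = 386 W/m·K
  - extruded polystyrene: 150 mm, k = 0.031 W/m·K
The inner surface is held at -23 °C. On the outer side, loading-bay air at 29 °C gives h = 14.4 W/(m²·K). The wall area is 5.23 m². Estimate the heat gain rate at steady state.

Using the resistance-network approach (series):
R_copper = L/(kA) = 0.0059/(386×5.23) = 2.923×10^-6 K/W
R_extruded polystyrene = L/(kA) = 0.15/(0.031×5.23) = 0.9252 K/W
R_outer film = 1/(h_o·A) = 1/(14.4×5.23) = 0.01328 K/W
R_total = 0.9385 K/W
Q = ΔT / R_total = 52 / 0.9385

Q ≈ 55.4 W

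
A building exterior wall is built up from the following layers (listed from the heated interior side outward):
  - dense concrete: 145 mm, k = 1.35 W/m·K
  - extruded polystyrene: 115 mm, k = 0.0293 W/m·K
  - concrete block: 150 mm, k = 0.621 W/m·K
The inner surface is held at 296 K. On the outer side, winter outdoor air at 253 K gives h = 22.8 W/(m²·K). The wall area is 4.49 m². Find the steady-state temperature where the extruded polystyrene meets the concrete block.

T ≈ 256 K

Thermal resistances in series:
R_dense concrete = L/(kA) = 0.145/(1.35×4.49) = 0.02392 K/W
R_extruded polystyrene = L/(kA) = 0.115/(0.0293×4.49) = 0.8741 K/W
R_concrete block = L/(kA) = 0.15/(0.621×4.49) = 0.0538 K/W
R_outer film = 1/(h_o·A) = 1/(22.8×4.49) = 0.009768 K/W
R_total = 0.9616 K/W;  Q = ΔT/R_total = 43/0.9616 = 44.72 W
T_interface = T_inner − Q·ΣR(inner→interface) = 296 − 44.7×0.8981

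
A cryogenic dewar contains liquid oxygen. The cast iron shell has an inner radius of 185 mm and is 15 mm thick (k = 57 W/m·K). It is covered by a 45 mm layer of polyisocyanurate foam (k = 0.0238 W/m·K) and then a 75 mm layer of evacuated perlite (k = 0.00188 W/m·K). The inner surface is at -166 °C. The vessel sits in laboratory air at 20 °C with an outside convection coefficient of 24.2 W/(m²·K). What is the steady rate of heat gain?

Spherical conduction: R = (1/r_in − 1/r_out)/(4πk) per layer; series-sum.
R_cast iron shell = (1/0.185 − 1/0.2)/(4π×57) = 5.66×10^-4 K/W
R_polyisocyanurate foam = (1/0.2 − 1/0.245)/(4π×0.0238) = 3.071 K/W
R_evacuated perlite = (1/0.245 − 1/0.32)/(4π×0.00188) = 40.49 K/W
R_outer film = 1/(h·4πr_o²) = 1/(24.2×4π×0.32²) = 0.03211 K/W
R_total = 43.6 K/W
Q = ΔT/R_total = 186/43.6

Q ≈ 4.27 W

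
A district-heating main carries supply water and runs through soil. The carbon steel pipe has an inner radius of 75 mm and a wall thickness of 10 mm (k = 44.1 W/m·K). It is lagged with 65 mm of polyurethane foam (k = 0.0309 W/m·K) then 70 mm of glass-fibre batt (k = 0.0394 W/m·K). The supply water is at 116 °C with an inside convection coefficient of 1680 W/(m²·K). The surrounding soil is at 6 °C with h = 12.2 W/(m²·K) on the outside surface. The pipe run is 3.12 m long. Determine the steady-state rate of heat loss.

For a radial system each layer contributes R = ln(r_out/r_in)/(2πkL); films add R = 1/(hA).
R_inner film = 1/(h_i·2πr₁L) = 1/(1680×2π×0.075×3.12) = 4.049×10^-4 K/W
R_carbon steel pipe wall = ln(85/75)/(2π×44.1×3.12) = 1.448×10^-4 K/W
R_polyurethane foam = ln(150/85)/(2π×0.0309×3.12) = 0.9377 K/W
R_glass-fibre batt = ln(220/150)/(2π×0.0394×3.12) = 0.4959 K/W
R_outer film = 1/(h_o·2πr_oL) = 1/(12.2×2π×0.22×3.12) = 0.01901 K/W
R_total = 1.453 K/W
Q = ΔT/R_total = 110/1.453

Q ≈ 75.7 W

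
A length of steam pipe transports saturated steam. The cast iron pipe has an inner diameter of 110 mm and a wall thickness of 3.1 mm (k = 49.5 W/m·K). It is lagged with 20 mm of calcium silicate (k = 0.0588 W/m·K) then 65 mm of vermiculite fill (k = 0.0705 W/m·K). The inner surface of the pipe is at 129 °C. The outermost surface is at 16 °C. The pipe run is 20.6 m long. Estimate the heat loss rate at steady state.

Cylindrical conduction, so R = ln(r₂/r₁)/(2πkL) per layer, in series:
R_cast iron pipe wall = ln(58.1/55)/(2π×49.5×20.6) = 8.558×10^-6 K/W
R_calcium silicate = ln(78.1/58.1)/(2π×0.0588×20.6) = 0.03887 K/W
R_vermiculite fill = ln(143.1/78.1)/(2π×0.0705×20.6) = 0.06636 K/W
R_total = 0.1052 K/W
Q = ΔT/R_total = 113/0.1052

Q ≈ 1070 W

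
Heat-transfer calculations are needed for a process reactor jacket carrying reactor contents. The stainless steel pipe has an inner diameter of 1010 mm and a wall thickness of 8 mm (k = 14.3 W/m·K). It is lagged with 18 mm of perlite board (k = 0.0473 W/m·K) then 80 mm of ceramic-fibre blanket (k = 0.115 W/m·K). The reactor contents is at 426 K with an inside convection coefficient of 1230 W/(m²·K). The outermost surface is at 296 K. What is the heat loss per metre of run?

q′ ≈ 418 W/m

Per-layer cylindrical resistances, series-summed:
R_inner film = 1/(h_i·2πr₁L) = 1/(1230×2π×0.505×1) = 2.562×10^-4 K/W
R_stainless steel pipe wall = ln(513/505)/(2π×14.3×1) = 1.749×10^-4 K/W
R_perlite board = ln(531/513)/(2π×0.0473×1) = 0.116 K/W
R_ceramic-fibre blanket = ln(611/531)/(2π×0.115×1) = 0.1942 K/W
R_total = 0.3107 K/W
Q = ΔT/R_total = 130/0.3107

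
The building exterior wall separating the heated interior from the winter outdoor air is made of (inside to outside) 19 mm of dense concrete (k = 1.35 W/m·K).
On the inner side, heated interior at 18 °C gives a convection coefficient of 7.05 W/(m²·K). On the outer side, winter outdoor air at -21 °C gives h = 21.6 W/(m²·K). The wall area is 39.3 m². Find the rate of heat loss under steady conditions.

Using the resistance-network approach (series):
R_inner film = 1/(h_i·A) = 1/(7.05×39.3) = 0.003609 K/W
R_dense concrete = L/(kA) = 0.019/(1.35×39.3) = 3.581×10^-4 K/W
R_outer film = 1/(h_o·A) = 1/(21.6×39.3) = 0.001178 K/W
R_total = 0.005145 K/W
Q = ΔT / R_total = 39 / 0.005145

Q ≈ 7580 W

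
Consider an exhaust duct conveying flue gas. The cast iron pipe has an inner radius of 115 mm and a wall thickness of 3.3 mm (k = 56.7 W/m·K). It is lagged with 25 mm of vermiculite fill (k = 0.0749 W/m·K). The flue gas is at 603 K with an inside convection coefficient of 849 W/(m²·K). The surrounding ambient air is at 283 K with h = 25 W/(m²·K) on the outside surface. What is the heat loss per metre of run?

q′ ≈ 706 W/m

Treating each annulus and film as a series resistance:
R_inner film = 1/(h_i·2πr₁L) = 1/(849×2π×0.115×1) = 0.00163 K/W
R_cast iron pipe wall = ln(118.3/115)/(2π×56.7×1) = 7.941×10^-5 K/W
R_vermiculite fill = ln(143.3/118.3)/(2π×0.0749×1) = 0.4074 K/W
R_outer film = 1/(h_o·2πr_oL) = 1/(25×2π×0.1433×1) = 0.04443 K/W
R_total = 0.4535 K/W
Q = ΔT/R_total = 320/0.4535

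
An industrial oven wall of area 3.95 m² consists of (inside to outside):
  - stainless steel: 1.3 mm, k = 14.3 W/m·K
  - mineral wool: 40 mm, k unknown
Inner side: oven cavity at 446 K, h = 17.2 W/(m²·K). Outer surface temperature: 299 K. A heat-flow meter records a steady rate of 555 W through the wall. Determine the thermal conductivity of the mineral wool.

k ≈ 0.0405 W/(m·K)

Treating each layer as a thermal resistance in series:
R_inner film = 1/(h_i·A) = 1/(17.2×3.95) = 0.01472 K/W
R_stainless steel = L/(kA) = 0.0013/(14.3×3.95) = 2.301×10^-5 K/W
Sum of known resistances R_other = 0.01474 K/W
Total R = ΔT/Q = 147/555 = 0.2649 K/W
R_mineral wool = R_total − R_other = 0.2501 K/W
k = L/(R·A) = 0.04/(0.2501×3.95)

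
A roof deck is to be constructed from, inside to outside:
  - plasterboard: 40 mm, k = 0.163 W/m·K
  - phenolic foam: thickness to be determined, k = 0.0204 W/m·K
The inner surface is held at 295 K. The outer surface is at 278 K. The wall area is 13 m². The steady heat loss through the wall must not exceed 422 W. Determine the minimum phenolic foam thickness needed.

Treating each layer as a thermal resistance in series:
R_plasterboard = L/(kA) = 0.04/(0.163×13) = 0.01888 K/W
Sum of the known resistances R_other = 0.01888 K/W
Required total resistance R_tot = ΔT/Q_allow = 17/422 = 0.04028 K/W
R_phenolic foam = R_tot − R_other = 0.02141 K/W
L = R·k·A = 0.02141×0.0204×13

L ≈ 5.68 mm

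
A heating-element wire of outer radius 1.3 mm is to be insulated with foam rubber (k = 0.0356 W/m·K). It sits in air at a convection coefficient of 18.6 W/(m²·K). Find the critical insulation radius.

For a cylinder r_cr = k/h = 0.0356/18.6
r_cr = 1.91 mm; since the bare radius (1.3 mm) is below r_cr, adding a thin layer of insulation will *increase* heat loss.

r_cr ≈ 1.91 mm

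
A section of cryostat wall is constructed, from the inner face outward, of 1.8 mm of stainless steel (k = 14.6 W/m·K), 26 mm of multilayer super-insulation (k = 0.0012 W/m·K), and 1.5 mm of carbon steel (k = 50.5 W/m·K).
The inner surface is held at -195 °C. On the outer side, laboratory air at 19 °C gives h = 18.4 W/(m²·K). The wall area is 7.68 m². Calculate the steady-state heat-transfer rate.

Q ≈ 75.7 W

Model the wall as resistances in series:
R_stainless steel = L/(kA) = 0.0018/(14.6×7.68) = 1.605×10^-5 K/W
R_multilayer super-insulation = L/(kA) = 0.026/(0.0012×7.68) = 2.821 K/W
R_carbon steel = L/(kA) = 0.0015/(50.5×7.68) = 3.868×10^-6 K/W
R_outer film = 1/(h_o·A) = 1/(18.4×7.68) = 0.007077 K/W
R_total = 2.828 K/W
Q = ΔT / R_total = 214 / 2.828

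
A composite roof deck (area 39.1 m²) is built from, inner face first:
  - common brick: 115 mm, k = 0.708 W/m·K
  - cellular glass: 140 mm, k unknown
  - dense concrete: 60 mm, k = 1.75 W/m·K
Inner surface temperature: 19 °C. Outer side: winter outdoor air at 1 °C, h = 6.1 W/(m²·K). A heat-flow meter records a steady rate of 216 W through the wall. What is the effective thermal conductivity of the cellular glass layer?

Treating each layer as a thermal resistance in series:
R_common brick = L/(kA) = 0.115/(0.708×39.1) = 0.004154 K/W
R_dense concrete = L/(kA) = 0.06/(1.75×39.1) = 8.769×10^-4 K/W
R_outer film = 1/(h_o·A) = 1/(6.1×39.1) = 0.004193 K/W
Sum of known resistances R_other = 0.009224 K/W
Total R = ΔT/Q = 18/216 = 0.08333 K/W
R_cellular glass = R_total − R_other = 0.07411 K/W
k = L/(R·A) = 0.14/(0.07411×39.1)

k ≈ 0.0483 W/(m·K)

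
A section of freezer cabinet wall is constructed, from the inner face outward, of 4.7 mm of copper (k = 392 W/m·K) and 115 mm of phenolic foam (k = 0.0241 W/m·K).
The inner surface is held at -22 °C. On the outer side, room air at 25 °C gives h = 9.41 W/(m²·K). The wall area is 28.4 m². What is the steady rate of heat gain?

Q ≈ 274 W

Using the resistance-network approach (series):
R_copper = L/(kA) = 0.0047/(392×28.4) = 4.222×10^-7 K/W
R_phenolic foam = L/(kA) = 0.115/(0.0241×28.4) = 0.168 K/W
R_outer film = 1/(h_o·A) = 1/(9.41×28.4) = 0.003742 K/W
R_total = 0.1718 K/W
Q = ΔT / R_total = 47 / 0.1718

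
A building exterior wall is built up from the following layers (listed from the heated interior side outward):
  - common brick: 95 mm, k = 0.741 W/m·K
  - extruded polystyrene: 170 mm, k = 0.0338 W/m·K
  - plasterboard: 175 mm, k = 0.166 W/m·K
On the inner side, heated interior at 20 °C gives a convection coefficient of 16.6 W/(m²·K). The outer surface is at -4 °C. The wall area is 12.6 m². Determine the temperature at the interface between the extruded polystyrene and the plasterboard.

T ≈ 0.0338 °C

Thermal resistances in series:
R_inner film = 1/(h_i·A) = 1/(16.6×12.6) = 0.004781 K/W
R_common brick = L/(kA) = 0.095/(0.741×12.6) = 0.01018 K/W
R_extruded polystyrene = L/(kA) = 0.17/(0.0338×12.6) = 0.3992 K/W
R_plasterboard = L/(kA) = 0.175/(0.166×12.6) = 0.08367 K/W
R_total = 0.4978 K/W;  Q = ΔT/R_total = 24/0.4978 = 48.21 W
T_interface = T_inner − Q·ΣR(inner→interface) = 20 − 48.2×0.4141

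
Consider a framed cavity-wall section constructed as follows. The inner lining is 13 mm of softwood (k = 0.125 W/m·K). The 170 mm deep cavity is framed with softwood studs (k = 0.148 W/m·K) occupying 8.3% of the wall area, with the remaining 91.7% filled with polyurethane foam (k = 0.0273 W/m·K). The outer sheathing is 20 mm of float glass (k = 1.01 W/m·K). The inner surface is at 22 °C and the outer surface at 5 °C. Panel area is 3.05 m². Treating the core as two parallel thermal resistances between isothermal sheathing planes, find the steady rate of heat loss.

Q ≈ 11.1 W

Sheathing layers in series; stud and cavity paths in parallel between them.
R_inner = 0.013/(0.125×3.05) = 0.0341 K/W
R_stud  = 0.17/(0.148×0.083×3.05) = 4.537 K/W
R_cav   = 0.17/(0.0273×0.917×3.05) = 2.226 K/W
1/R_core = 1/R_stud + 1/R_cav → R_core = 1.494 K/W
R_outer = 0.02/(1.01×3.05) = 0.006492 K/W
R_total = 1.534 K/W
Q = ΔT/R_total = 17/1.534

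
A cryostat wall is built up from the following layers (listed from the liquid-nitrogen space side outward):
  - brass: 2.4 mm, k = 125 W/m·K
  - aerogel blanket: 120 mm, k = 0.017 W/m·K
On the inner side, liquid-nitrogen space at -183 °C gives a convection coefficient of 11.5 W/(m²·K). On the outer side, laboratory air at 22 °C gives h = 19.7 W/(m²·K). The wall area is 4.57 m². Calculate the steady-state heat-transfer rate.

Series thermal resistances:
R_inner film = 1/(h_i·A) = 1/(11.5×4.57) = 0.01903 K/W
R_brass = L/(kA) = 0.0024/(125×4.57) = 4.201×10^-6 K/W
R_aerogel blanket = L/(kA) = 0.12/(0.017×4.57) = 1.545 K/W
R_outer film = 1/(h_o·A) = 1/(19.7×4.57) = 0.01111 K/W
R_total = 1.575 K/W
Q = ΔT / R_total = 205 / 1.575

Q ≈ 130 W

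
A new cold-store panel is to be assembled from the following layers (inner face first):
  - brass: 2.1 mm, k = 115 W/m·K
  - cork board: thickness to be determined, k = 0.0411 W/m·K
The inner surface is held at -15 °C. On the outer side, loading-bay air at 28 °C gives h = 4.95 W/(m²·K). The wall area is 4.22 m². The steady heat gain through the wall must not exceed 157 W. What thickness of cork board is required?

L ≈ 39.2 mm

Using the resistance-network approach (series):
R_brass = L/(kA) = 0.0021/(115×4.22) = 4.327×10^-6 K/W
R_outer film = 1/(h_o·A) = 1/(4.95×4.22) = 0.04787 K/W
Sum of the known resistances R_other = 0.04788 K/W
Required total resistance R_tot = ΔT/Q_allow = 43/157 = 0.2739 K/W
R_cork board = R_tot − R_other = 0.226 K/W
L = R·k·A = 0.226×0.0411×4.22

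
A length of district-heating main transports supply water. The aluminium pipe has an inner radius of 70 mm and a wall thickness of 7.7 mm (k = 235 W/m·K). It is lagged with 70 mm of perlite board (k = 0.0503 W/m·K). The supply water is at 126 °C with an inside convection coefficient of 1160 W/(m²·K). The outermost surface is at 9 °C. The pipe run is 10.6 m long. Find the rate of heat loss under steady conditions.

Q ≈ 610 W

For a radial system each layer contributes R = ln(r_out/r_in)/(2πkL); films add R = 1/(hA).
R_inner film = 1/(h_i·2πr₁L) = 1/(1160×2π×0.07×10.6) = 1.849×10^-4 K/W
R_aluminium pipe wall = ln(77.7/70)/(2π×235×10.6) = 6.668×10^-6 K/W
R_perlite board = ln(147.7/77.7)/(2π×0.0503×10.6) = 0.1917 K/W
R_total = 0.1919 K/W
Q = ΔT/R_total = 117/0.1919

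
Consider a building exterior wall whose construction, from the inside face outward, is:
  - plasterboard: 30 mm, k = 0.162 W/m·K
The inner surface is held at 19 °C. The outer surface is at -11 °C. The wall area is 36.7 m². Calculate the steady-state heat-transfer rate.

Treating each layer as a thermal resistance in series:
R_plasterboard = L/(kA) = 0.03/(0.162×36.7) = 0.005046 K/W
R_total = 0.005046 K/W
Q = ΔT / R_total = 30 / 0.005046

Q ≈ 5950 W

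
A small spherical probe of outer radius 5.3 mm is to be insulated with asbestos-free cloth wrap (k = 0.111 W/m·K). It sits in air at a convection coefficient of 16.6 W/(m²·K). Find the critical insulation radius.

For a sphere r_cr = 2k/h = 2×0.111/16.6
r_cr = 13.4 mm; since the bare radius (5.3 mm) is below r_cr, adding a thin layer of insulation will *increase* heat loss.

r_cr ≈ 13.4 mm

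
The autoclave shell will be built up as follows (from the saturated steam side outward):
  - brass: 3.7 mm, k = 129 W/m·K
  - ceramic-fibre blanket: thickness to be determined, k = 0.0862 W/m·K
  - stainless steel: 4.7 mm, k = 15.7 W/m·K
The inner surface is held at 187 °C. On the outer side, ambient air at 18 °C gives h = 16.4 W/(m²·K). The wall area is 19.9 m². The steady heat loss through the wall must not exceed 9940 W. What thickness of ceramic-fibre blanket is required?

Using the resistance-network approach (series):
R_brass = L/(kA) = 0.0037/(129×19.9) = 1.441×10^-6 K/W
R_stainless steel = L/(kA) = 0.0047/(15.7×19.9) = 1.504×10^-5 K/W
R_outer film = 1/(h_o·A) = 1/(16.4×19.9) = 0.003064 K/W
Sum of the known resistances R_other = 0.003081 K/W
Required total resistance R_tot = ΔT/Q_allow = 169/9940 = 0.017 K/W
R_ceramic-fibre blanket = R_tot − R_other = 0.01392 K/W
L = R·k·A = 0.01392×0.0862×19.9

L ≈ 23.9 mm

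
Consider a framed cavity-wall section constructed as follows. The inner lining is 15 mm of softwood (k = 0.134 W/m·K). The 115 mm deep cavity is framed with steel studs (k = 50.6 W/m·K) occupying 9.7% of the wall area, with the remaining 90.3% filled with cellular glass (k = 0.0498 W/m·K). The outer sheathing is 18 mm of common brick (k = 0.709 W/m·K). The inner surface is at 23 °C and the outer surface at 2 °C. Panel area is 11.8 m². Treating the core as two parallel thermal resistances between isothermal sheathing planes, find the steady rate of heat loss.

Q ≈ 1540 W

Sheathing layers in series; stud and cavity paths in parallel between them.
R_inner = 0.015/(0.134×11.8) = 0.009486 K/W
R_stud  = 0.115/(50.6×0.097×11.8) = 0.001986 K/W
R_cav   = 0.115/(0.0498×0.903×11.8) = 0.2167 K/W
1/R_core = 1/R_stud + 1/R_cav → R_core = 0.001968 K/W
R_outer = 0.018/(0.709×11.8) = 0.002152 K/W
R_total = 0.01361 K/W
Q = ΔT/R_total = 21/0.01361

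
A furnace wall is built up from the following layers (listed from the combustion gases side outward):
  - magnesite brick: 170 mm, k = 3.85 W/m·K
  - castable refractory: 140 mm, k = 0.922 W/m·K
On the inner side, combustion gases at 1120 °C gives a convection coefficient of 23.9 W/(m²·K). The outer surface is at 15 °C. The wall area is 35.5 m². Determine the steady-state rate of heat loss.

Q ≈ 165000 W

Using the resistance-network approach (series):
R_inner film = 1/(h_i·A) = 1/(23.9×35.5) = 0.001179 K/W
R_magnesite brick = L/(kA) = 0.17/(3.85×35.5) = 0.001244 K/W
R_castable refractory = L/(kA) = 0.14/(0.922×35.5) = 0.004277 K/W
R_total = 0.0067 K/W
Q = ΔT / R_total = 1105 / 0.0067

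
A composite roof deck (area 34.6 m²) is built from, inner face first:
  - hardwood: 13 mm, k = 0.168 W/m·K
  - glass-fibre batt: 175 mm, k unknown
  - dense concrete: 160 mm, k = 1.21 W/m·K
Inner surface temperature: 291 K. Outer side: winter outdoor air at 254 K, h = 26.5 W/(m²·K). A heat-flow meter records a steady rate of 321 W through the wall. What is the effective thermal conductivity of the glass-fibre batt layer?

Series thermal resistances:
R_hardwood = L/(kA) = 0.013/(0.168×34.6) = 0.002236 K/W
R_dense concrete = L/(kA) = 0.16/(1.21×34.6) = 0.003822 K/W
R_outer film = 1/(h_o·A) = 1/(26.5×34.6) = 0.001091 K/W
Sum of known resistances R_other = 0.007149 K/W
Total R = ΔT/Q = 37/321 = 0.1153 K/W
R_glass-fibre batt = R_total − R_other = 0.1081 K/W
k = L/(R·A) = 0.175/(0.1081×34.6)

k ≈ 0.0468 W/(m·K)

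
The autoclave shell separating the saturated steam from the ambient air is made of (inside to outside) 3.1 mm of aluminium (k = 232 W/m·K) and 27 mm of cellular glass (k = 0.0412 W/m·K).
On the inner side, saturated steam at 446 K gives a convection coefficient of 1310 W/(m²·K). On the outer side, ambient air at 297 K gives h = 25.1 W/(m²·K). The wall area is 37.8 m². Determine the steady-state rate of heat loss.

Q ≈ 8090 W

Thermal resistances in series:
R_inner film = 1/(h_i·A) = 1/(1310×37.8) = 2.019×10^-5 K/W
R_aluminium = L/(kA) = 0.0031/(232×37.8) = 3.535×10^-7 K/W
R_cellular glass = L/(kA) = 0.027/(0.0412×37.8) = 0.01734 K/W
R_outer film = 1/(h_o·A) = 1/(25.1×37.8) = 0.001054 K/W
R_total = 0.01841 K/W
Q = ΔT / R_total = 149 / 0.01841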